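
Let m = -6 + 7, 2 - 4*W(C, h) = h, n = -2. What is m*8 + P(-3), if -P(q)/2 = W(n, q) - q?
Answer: -1/2 ≈ -0.50000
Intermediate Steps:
W(C, h) = 1/2 - h/4
P(q) = -1 + 5*q/2 (P(q) = -2*((1/2 - q/4) - q) = -2*(1/2 - 5*q/4) = -1 + 5*q/2)
m = 1
m*8 + P(-3) = 1*8 + (-1 + (5/2)*(-3)) = 8 + (-1 - 15/2) = 8 - 17/2 = -1/2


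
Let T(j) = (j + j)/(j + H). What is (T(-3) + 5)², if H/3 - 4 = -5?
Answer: 36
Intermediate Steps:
H = -3 (H = 12 + 3*(-5) = 12 - 15 = -3)
T(j) = 2*j/(-3 + j) (T(j) = (j + j)/(j - 3) = (2*j)/(-3 + j) = 2*j/(-3 + j))
(T(-3) + 5)² = (2*(-3)/(-3 - 3) + 5)² = (2*(-3)/(-6) + 5)² = (2*(-3)*(-⅙) + 5)² = (1 + 5)² = 6² = 36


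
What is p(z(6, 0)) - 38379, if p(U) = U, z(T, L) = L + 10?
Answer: -38369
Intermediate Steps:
z(T, L) = 10 + L
p(z(6, 0)) - 38379 = (10 + 0) - 38379 = 10 - 38379 = -38369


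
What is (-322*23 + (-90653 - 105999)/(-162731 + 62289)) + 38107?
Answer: 1541933247/50221 ≈ 30703.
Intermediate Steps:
(-322*23 + (-90653 - 105999)/(-162731 + 62289)) + 38107 = (-7406 - 196652/(-100442)) + 38107 = (-7406 - 196652*(-1/100442)) + 38107 = (-7406 + 98326/50221) + 38107 = -371838400/50221 + 38107 = 1541933247/50221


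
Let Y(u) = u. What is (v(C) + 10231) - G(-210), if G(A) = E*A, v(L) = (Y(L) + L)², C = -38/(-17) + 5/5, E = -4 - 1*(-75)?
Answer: 7277849/289 ≈ 25183.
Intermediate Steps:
E = 71 (E = -4 + 75 = 71)
C = 55/17 (C = -38*(-1/17) + 5*(⅕) = 38/17 + 1 = 55/17 ≈ 3.2353)
v(L) = 4*L² (v(L) = (L + L)² = (2*L)² = 4*L²)
G(A) = 71*A
(v(C) + 10231) - G(-210) = (4*(55/17)² + 10231) - 71*(-210) = (4*(3025/289) + 10231) - 1*(-14910) = (12100/289 + 10231) + 14910 = 2968859/289 + 14910 = 7277849/289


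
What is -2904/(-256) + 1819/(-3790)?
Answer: 658781/60640 ≈ 10.864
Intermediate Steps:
-2904/(-256) + 1819/(-3790) = -2904*(-1/256) + 1819*(-1/3790) = 363/32 - 1819/3790 = 658781/60640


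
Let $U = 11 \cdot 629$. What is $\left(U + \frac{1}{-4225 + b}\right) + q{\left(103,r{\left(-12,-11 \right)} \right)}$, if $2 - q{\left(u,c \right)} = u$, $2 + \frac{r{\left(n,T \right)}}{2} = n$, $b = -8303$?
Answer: $\frac{85415903}{12528} \approx 6818.0$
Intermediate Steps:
$r{\left(n,T \right)} = -4 + 2 n$
$q{\left(u,c \right)} = 2 - u$
$U = 6919$
$\left(U + \frac{1}{-4225 + b}\right) + q{\left(103,r{\left(-12,-11 \right)} \right)} = \left(6919 + \frac{1}{-4225 - 8303}\right) + \left(2 - 103\right) = \left(6919 + \frac{1}{-12528}\right) + \left(2 - 103\right) = \left(6919 - \frac{1}{12528}\right) - 101 = \frac{86681231}{12528} - 101 = \frac{85415903}{12528}$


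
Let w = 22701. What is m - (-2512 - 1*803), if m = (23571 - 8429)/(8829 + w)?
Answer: 52268546/15765 ≈ 3315.5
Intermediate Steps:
m = 7571/15765 (m = (23571 - 8429)/(8829 + 22701) = 15142/31530 = 15142*(1/31530) = 7571/15765 ≈ 0.48024)
m - (-2512 - 1*803) = 7571/15765 - (-2512 - 1*803) = 7571/15765 - (-2512 - 803) = 7571/15765 - 1*(-3315) = 7571/15765 + 3315 = 52268546/15765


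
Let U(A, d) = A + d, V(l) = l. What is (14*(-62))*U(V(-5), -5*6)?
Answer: 30380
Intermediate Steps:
(14*(-62))*U(V(-5), -5*6) = (14*(-62))*(-5 - 5*6) = -868*(-5 - 30) = -868*(-35) = 30380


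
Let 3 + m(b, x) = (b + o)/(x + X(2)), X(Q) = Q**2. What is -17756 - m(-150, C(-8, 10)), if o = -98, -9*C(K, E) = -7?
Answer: -761147/43 ≈ -17701.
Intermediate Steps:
C(K, E) = 7/9 (C(K, E) = -1/9*(-7) = 7/9)
m(b, x) = -3 + (-98 + b)/(4 + x) (m(b, x) = -3 + (b - 98)/(x + 2**2) = -3 + (-98 + b)/(x + 4) = -3 + (-98 + b)/(4 + x))
-17756 - m(-150, C(-8, 10)) = -17756 - (-110 - 150 - 3*7/9)/(4 + 7/9) = -17756 - (-110 - 150 - 7/3)/43/9 = -17756 - 9*(-787)/(43*3) = -17756 - 1*(-2361/43) = -17756 + 2361/43 = -761147/43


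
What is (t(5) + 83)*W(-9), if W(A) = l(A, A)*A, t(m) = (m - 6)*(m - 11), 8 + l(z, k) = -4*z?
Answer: -22428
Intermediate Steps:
l(z, k) = -8 - 4*z
t(m) = (-11 + m)*(-6 + m) (t(m) = (-6 + m)*(-11 + m) = (-11 + m)*(-6 + m))
W(A) = A*(-8 - 4*A) (W(A) = (-8 - 4*A)*A = A*(-8 - 4*A))
(t(5) + 83)*W(-9) = ((66 + 5² - 17*5) + 83)*(-4*(-9)*(2 - 9)) = ((66 + 25 - 85) + 83)*(-4*(-9)*(-7)) = (6 + 83)*(-252) = 89*(-252) = -22428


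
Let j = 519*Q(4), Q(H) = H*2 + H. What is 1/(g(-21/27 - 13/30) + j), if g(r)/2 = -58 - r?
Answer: 45/275149 ≈ 0.00016355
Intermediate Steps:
g(r) = -116 - 2*r (g(r) = 2*(-58 - r) = -116 - 2*r)
Q(H) = 3*H (Q(H) = 2*H + H = 3*H)
j = 6228 (j = 519*(3*4) = 519*12 = 6228)
1/(g(-21/27 - 13/30) + j) = 1/((-116 - 2*(-21/27 - 13/30)) + 6228) = 1/((-116 - 2*(-21*1/27 - 13*1/30)) + 6228) = 1/((-116 - 2*(-7/9 - 13/30)) + 6228) = 1/((-116 - 2*(-109/90)) + 6228) = 1/((-116 + 109/45) + 6228) = 1/(-5111/45 + 6228) = 1/(275149/45) = 45/275149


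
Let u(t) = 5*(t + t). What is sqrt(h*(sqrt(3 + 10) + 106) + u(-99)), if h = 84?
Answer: sqrt(7914 + 84*sqrt(13)) ≈ 90.647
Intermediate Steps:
u(t) = 10*t (u(t) = 5*(2*t) = 10*t)
sqrt(h*(sqrt(3 + 10) + 106) + u(-99)) = sqrt(84*(sqrt(3 + 10) + 106) + 10*(-99)) = sqrt(84*(sqrt(13) + 106) - 990) = sqrt(84*(106 + sqrt(13)) - 990) = sqrt((8904 + 84*sqrt(13)) - 990) = sqrt(7914 + 84*sqrt(13))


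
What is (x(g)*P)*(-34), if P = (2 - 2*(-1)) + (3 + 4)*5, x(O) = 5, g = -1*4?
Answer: -6630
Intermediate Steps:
g = -4
P = 39 (P = (2 + 2) + 7*5 = 4 + 35 = 39)
(x(g)*P)*(-34) = (5*39)*(-34) = 195*(-34) = -6630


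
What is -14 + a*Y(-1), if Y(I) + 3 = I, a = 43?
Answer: -186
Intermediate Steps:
Y(I) = -3 + I
-14 + a*Y(-1) = -14 + 43*(-3 - 1) = -14 + 43*(-4) = -14 - 172 = -186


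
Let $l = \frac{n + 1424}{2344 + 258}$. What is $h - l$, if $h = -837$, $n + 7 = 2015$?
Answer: $- \frac{1090653}{1301} \approx -838.32$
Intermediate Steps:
$n = 2008$ ($n = -7 + 2015 = 2008$)
$l = \frac{1716}{1301}$ ($l = \frac{2008 + 1424}{2344 + 258} = \frac{3432}{2602} = 3432 \cdot \frac{1}{2602} = \frac{1716}{1301} \approx 1.319$)
$h - l = -837 - \frac{1716}{1301} = - \frac{1090653}{1301}$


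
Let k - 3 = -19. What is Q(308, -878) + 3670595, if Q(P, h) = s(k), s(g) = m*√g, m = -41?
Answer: 3670595 - 164*I ≈ 3.6706e+6 - 164.0*I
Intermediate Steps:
k = -16 (k = 3 - 19 = -16)
s(g) = -41*√g
Q(P, h) = -164*I
Q(308, -878) + 3670595 = -164*I + 3670595 = 3670595 - 164*I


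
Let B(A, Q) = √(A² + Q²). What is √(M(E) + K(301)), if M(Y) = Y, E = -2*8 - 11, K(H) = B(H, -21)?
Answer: √(-27 + 7*√1858) ≈ 16.575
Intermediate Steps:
K(H) = √(441 + H²) (K(H) = √(H² + (-21)²) = √(H² + 441) = √(441 + H²))
E = -27 (E = -16 - 11 = -27)
√(M(E) + K(301)) = √(-27 + √(441 + 301²)) = √(-27 + √(441 + 90601)) = √(-27 + √91042) = √(-27 + 7*√1858)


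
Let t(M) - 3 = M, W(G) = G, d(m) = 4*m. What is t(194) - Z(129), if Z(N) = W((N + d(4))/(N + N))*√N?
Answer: 197 - 145*√129/258 ≈ 190.62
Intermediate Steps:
t(M) = 3 + M
Z(N) = (16 + N)/(2*√N) (Z(N) = ((N + 4*4)/(N + N))*√N = ((N + 16)/((2*N)))*√N = ((16 + N)*(1/(2*N)))*√N = ((16 + N)/(2*N))*√N = (16 + N)/(2*√N))
t(194) - Z(129) = (3 + 194) - (16 + 129)/(2*√129) = 197 - √129/129*145/2 = 197 - 145*√129/258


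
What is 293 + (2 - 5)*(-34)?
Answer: 395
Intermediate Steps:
293 + (2 - 5)*(-34) = 293 - 3*(-34) = 293 + 102 = 395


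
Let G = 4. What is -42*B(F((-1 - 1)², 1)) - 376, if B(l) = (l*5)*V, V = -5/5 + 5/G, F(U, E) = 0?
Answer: -376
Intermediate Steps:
V = ¼ (V = -5/5 + 5/4 = -5*⅕ + 5*(¼) = -1 + 5/4 = ¼ ≈ 0.25000)
B(l) = 5*l/4 (B(l) = (l*5)*(¼) = (5*l)*(¼) = 5*l/4)
-42*B(F((-1 - 1)², 1)) - 376 = -105*0/2 - 376 = -42*0 - 376 = 0 - 376 = -376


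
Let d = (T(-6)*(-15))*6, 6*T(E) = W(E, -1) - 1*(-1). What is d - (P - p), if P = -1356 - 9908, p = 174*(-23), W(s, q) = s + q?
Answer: 7352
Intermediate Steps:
W(s, q) = q + s
p = -4002
P = -11264
T(E) = E/6 (T(E) = ((-1 + E) - 1*(-1))/6 = ((-1 + E) + 1)/6 = E/6)
d = 90 (d = (((1/6)*(-6))*(-15))*6 = -1*(-15)*6 = 15*6 = 90)
d - (P - p) = 90 - (-11264 - 1*(-4002)) = 90 - (-11264 + 4002) = 90 - 1*(-7262) = 90 + 7262 = 7352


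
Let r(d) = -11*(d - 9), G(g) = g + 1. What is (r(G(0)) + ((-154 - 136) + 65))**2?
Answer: 18769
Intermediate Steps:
G(g) = 1 + g
r(d) = 99 - 11*d (r(d) = -11*(-9 + d) = 99 - 11*d)
(r(G(0)) + ((-154 - 136) + 65))**2 = ((99 - 11*(1 + 0)) + ((-154 - 136) + 65))**2 = ((99 - 11*1) + (-290 + 65))**2 = ((99 - 11) - 225)**2 = (88 - 225)**2 = (-137)**2 = 18769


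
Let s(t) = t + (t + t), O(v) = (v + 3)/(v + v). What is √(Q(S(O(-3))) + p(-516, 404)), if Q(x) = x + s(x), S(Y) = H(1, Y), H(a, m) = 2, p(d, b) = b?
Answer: 2*√103 ≈ 20.298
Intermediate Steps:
O(v) = (3 + v)/(2*v) (O(v) = (3 + v)/((2*v)) = (3 + v)*(1/(2*v)) = (3 + v)/(2*v))
s(t) = 3*t (s(t) = t + 2*t = 3*t)
S(Y) = 2
Q(x) = 4*x (Q(x) = x + 3*x = 4*x)
√(Q(S(O(-3))) + p(-516, 404)) = √(4*2 + 404) = √(8 + 404) = √412 = 2*√103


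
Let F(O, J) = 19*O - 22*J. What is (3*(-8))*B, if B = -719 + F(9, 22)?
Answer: 24768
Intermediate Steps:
F(O, J) = -22*J + 19*O
B = -1032 (B = -719 + (-22*22 + 19*9) = -719 + (-484 + 171) = -719 - 313 = -1032)
(3*(-8))*B = (3*(-8))*(-1032) = -24*(-1032) = 24768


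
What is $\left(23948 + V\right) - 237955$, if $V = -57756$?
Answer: $-271763$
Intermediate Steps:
$\left(23948 + V\right) - 237955 = \left(23948 - 57756\right) - 237955 = -33808 - 237955 = -271763$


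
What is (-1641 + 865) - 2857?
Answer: -3633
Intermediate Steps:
(-1641 + 865) - 2857 = -776 - 2857 = -3633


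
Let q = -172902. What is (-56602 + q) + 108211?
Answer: -121293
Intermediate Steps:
(-56602 + q) + 108211 = (-56602 - 172902) + 108211 = -229504 + 108211 = -121293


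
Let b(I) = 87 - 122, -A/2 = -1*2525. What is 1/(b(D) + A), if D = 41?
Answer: 1/5015 ≈ 0.00019940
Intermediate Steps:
A = 5050 (A = -(-2)*2525 = -2*(-2525) = 5050)
b(I) = -35
1/(b(D) + A) = 1/(-35 + 5050) = 1/5015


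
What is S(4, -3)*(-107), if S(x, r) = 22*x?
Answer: -9416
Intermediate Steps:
S(4, -3)*(-107) = (22*4)*(-107) = 88*(-107) = -9416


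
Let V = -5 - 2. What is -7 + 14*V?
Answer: -105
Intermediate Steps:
V = -7
-7 + 14*V = -7 + 14*(-7) = -7 - 98 = -105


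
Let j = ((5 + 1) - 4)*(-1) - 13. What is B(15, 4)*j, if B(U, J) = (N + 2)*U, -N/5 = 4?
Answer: 4050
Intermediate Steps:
N = -20 (N = -5*4 = -20)
j = -15 (j = (6 - 4)*(-1) - 13 = 2*(-1) - 13 = -2 - 13 = -15)
B(U, J) = -18*U (B(U, J) = (-20 + 2)*U = -18*U)
B(15, 4)*j = -18*15*(-15) = -270*(-15) = 4050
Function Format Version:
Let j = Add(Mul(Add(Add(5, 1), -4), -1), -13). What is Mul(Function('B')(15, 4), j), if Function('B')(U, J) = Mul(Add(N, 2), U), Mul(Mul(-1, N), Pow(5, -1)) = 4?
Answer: 4050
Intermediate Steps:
N = -20 (N = Mul(-5, 4) = -20)
j = -15 (j = Add(Mul(Add(6, -4), -1), -13) = Add(Mul(2, -1), -13) = Add(-2, -13) = -15)
Function('B')(U, J) = Mul(-18, U) (Function('B')(U, J) = Mul(Add(-20, 2), U) = Mul(-18, U))
Mul(Function('B')(15, 4), j) = Mul(Mul(-18, 15), -15) = Mul(-270, -15) = 4050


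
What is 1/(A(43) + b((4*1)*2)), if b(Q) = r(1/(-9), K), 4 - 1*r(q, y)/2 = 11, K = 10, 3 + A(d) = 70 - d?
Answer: 1/10 ≈ 0.10000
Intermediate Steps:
A(d) = 67 - d (A(d) = -3 + (70 - d) = 67 - d)
r(q, y) = -14 (r(q, y) = 8 - 2*11 = 8 - 22 = -14)
b(Q) = -14
1/(A(43) + b((4*1)*2)) = 1/((67 - 1*43) - 14) = 1/((67 - 43) - 14) = 1/(24 - 14) = 1/10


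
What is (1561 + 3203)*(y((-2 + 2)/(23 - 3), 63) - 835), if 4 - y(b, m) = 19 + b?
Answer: -4049400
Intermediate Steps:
y(b, m) = -15 - b (y(b, m) = 4 - (19 + b) = 4 + (-19 - b) = -15 - b)
(1561 + 3203)*(y((-2 + 2)/(23 - 3), 63) - 835) = (1561 + 3203)*((-15 - (-2 + 2)/(23 - 3)) - 835) = 4764*((-15 - 0/20) - 835) = 4764*((-15 - 1*0) - 835) = 4764*((-15 + 0) - 835) = 4764*(-15 - 835) = 4764*(-850) = -4049400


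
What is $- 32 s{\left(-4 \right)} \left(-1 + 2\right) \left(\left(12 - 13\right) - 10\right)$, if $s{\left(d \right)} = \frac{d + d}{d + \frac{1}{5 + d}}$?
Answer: $\frac{2816}{3} \approx 938.67$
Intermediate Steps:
$s{\left(d \right)} = \frac{2 d}{d + \frac{1}{5 + d}}$
$- 32 s{\left(-4 \right)} \left(-1 + 2\right) \left(\left(12 - 13\right) - 10\right) = - 32 \cdot 2 \left(-4\right) \frac{1}{1 + \left(-4\right)^{2} + 5 \left(-4\right)} \left(5 - 4\right) \left(-1 + 2\right) \left(\left(12 - 13\right) - 10\right) = - 32 \cdot 2 \left(-4\right) \frac{1}{1 + 16 - 20} \cdot 1 \cdot 1 \left(-1 - 10\right) = - 32 \cdot 2 \left(-4\right) \frac{1}{-3} \cdot 1 \cdot 1 \left(-11\right) = - 32 \cdot 2 \left(-4\right) \left(- \frac{1}{3}\right) 1 \cdot 1 \left(-11\right) = - 32 \cdot \frac{8}{3} \cdot 1 \left(-11\right) = \left(-32\right) \frac{8}{3} \left(-11\right) = \left(- \frac{256}{3}\right) \left(-11\right) = \frac{2816}{3}$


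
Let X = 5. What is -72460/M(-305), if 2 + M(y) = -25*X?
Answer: 72460/127 ≈ 570.55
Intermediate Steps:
M(y) = -127 (M(y) = -2 - 25*5 = -2 - 125 = -127)
-72460/M(-305) = -72460/(-127) = -72460*(-1/127) = 72460/127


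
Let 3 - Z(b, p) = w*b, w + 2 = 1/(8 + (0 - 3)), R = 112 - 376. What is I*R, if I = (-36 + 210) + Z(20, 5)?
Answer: -56232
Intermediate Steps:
R = -264
w = -9/5 (w = -2 + 1/(8 + (0 - 3)) = -2 + 1/(8 - 3) = -2 + 1/5 = -2 + ⅕ = -9/5 ≈ -1.8000)
Z(b, p) = 3 + 9*b/5 (Z(b, p) = 3 - (-9)*b/5 = 3 + 9*b/5)
I = 213 (I = (-36 + 210) + (3 + (9/5)*20) = 174 + (3 + 36) = 174 + 39 = 213)
I*R = 213*(-264) = -56232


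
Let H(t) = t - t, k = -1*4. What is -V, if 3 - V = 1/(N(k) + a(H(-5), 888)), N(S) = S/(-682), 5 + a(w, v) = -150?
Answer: -158900/52853 ≈ -3.0065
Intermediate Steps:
k = -4
H(t) = 0
a(w, v) = -155 (a(w, v) = -5 - 150 = -155)
N(S) = -S/682 (N(S) = S*(-1/682) = -S/682)
V = 158900/52853 (V = 3 - 1/(-1/682*(-4) - 155) = 3 - 1/(2/341 - 155) = 3 - 1/(-52853/341) = 3 - 1*(-341/52853) = 3 + 341/52853 = 158900/52853 ≈ 3.0065)
-V = -1*158900/52853 = -158900/52853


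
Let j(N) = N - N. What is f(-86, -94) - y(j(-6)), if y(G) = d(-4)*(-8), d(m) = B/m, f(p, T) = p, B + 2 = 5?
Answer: -92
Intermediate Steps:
B = 3 (B = -2 + 5 = 3)
j(N) = 0
d(m) = 3/m
y(G) = 6 (y(G) = (3/(-4))*(-8) = (3*(-1/4))*(-8) = -3/4*(-8) = 6)
f(-86, -94) - y(j(-6)) = -86 - 1*6 = -86 - 6 = -92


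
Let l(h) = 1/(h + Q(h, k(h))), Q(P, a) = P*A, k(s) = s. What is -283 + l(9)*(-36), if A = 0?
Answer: -287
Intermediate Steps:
Q(P, a) = 0 (Q(P, a) = P*0 = 0)
l(h) = 1/h (l(h) = 1/(h + 0) = 1/h)
-283 + l(9)*(-36) = -283 - 36/9 = -283 + (⅑)*(-36) = -283 - 4 = -287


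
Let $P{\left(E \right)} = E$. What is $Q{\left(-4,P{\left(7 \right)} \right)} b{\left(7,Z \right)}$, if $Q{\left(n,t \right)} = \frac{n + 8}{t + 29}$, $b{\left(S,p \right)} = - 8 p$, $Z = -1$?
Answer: $\frac{8}{9} \approx 0.88889$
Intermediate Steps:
$Q{\left(n,t \right)} = \frac{8 + n}{29 + t}$
$Q{\left(-4,P{\left(7 \right)} \right)} b{\left(7,Z \right)} = \frac{8 - 4}{29 + 7} \left(\left(-8\right) \left(-1\right)\right) = \frac{1}{36} \cdot 4 \cdot 8 = \frac{1}{9} \cdot 8 = \frac{8}{9}$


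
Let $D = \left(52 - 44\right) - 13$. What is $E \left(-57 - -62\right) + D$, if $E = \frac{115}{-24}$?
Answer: $- \frac{695}{24} \approx -28.958$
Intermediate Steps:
$D = -5$ ($D = 8 - 13 = -5$)
$E = - \frac{115}{24}$ ($E = 115 \left(- \frac{1}{24}\right) = - \frac{115}{24} \approx -4.7917$)
$E \left(-57 - -62\right) + D = - \frac{115 \left(-57 - -62\right)}{24} - 5 = - \frac{115 \left(-57 + 62\right)}{24} - 5 = \left(- \frac{115}{24}\right) 5 - 5 = - \frac{575}{24} - 5 = - \frac{695}{24}$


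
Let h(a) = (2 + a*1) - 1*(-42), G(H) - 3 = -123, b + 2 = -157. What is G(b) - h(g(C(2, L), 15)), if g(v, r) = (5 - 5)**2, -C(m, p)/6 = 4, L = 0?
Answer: -164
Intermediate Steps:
C(m, p) = -24 (C(m, p) = -6*4 = -24)
g(v, r) = 0 (g(v, r) = 0**2 = 0)
b = -159 (b = -2 - 157 = -159)
G(H) = -120 (G(H) = 3 - 123 = -120)
h(a) = 44 + a (h(a) = (2 + a) + 42 = 44 + a)
G(b) - h(g(C(2, L), 15)) = -120 - (44 + 0) = -120 - 1*44 = -120 - 44 = -164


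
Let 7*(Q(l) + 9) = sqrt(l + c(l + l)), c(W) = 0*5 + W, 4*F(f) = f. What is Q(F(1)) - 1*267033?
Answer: -267042 + sqrt(3)/14 ≈ -2.6704e+5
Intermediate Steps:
F(f) = f/4
c(W) = W (c(W) = 0 + W = W)
Q(l) = -9 + sqrt(3)*sqrt(l)/7 (Q(l) = -9 + sqrt(l + (l + l))/7 = -9 + sqrt(l + 2*l)/7 = -9 + sqrt(3*l)/7 = -9 + (sqrt(3)*sqrt(l))/7 = -9 + sqrt(3)*sqrt(l)/7)
Q(F(1)) - 1*267033 = (-9 + sqrt(3)*sqrt((1/4)*1)/7) - 1*267033 = (-9 + sqrt(3)*sqrt(1/4)/7) - 267033 = (-9 + (1/7)*sqrt(3)*(1/2)) - 267033 = (-9 + sqrt(3)/14) - 267033 = -267042 + sqrt(3)/14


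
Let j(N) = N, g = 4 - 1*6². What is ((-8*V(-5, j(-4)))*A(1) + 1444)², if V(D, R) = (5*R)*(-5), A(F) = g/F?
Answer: 731377936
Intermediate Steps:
g = -32 (g = 4 - 1*36 = 4 - 36 = -32)
A(F) = -32/F
V(D, R) = -25*R
((-8*V(-5, j(-4)))*A(1) + 1444)² = ((-(-200)*(-4))*(-32/1) + 1444)² = ((-8*100)*(-32*1) + 1444)² = (-800*(-32) + 1444)² = (25600 + 1444)² = 27044² = 731377936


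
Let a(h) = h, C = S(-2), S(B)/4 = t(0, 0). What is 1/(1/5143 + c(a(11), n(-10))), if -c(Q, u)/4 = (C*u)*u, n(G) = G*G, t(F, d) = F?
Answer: 5143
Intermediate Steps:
S(B) = 0 (S(B) = 4*0 = 0)
C = 0
n(G) = G**2
c(Q, u) = 0 (c(Q, u) = -4*0*u*u = -0*u = -4*0 = 0)
1/(1/5143 + c(a(11), n(-10))) = 1/(1/5143 + 0) = 1/(1/5143) = 5143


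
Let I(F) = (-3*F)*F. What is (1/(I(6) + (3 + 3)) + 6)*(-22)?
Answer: -6721/51 ≈ -131.78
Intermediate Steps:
I(F) = -3*F²
(1/(I(6) + (3 + 3)) + 6)*(-22) = (1/(-3*6² + (3 + 3)) + 6)*(-22) = (1/(-3*36 + 6) + 6)*(-22) = (1/(-108 + 6) + 6)*(-22) = (1/(-102) + 6)*(-22) = (-1/102 + 6)*(-22) = (611/102)*(-22) = -6721/51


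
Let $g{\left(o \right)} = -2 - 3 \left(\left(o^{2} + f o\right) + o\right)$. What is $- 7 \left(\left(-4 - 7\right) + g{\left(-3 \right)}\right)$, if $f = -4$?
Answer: $469$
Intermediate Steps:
$g{\left(o \right)} = -2 - 3 o^{2} + 9 o$ ($g{\left(o \right)} = -2 - 3 \left(\left(o^{2} - 4 o\right) + o\right) = -2 - 3 \left(o^{2} - 3 o\right) = -2 - \left(- 9 o + 3 o^{2}\right) = -2 - 3 o^{2} + 9 o$)
$- 7 \left(\left(-4 - 7\right) + g{\left(-3 \right)}\right) = - 7 \left(\left(-4 - 7\right) - \left(29 + 27\right)\right) = - 7 \left(-11 - 56\right) = \left(-7\right) \left(-67\right) = 469$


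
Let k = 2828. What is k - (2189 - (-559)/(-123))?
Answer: 79156/123 ≈ 643.54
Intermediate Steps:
k - (2189 - (-559)/(-123)) = 2828 - (2189 - (-559)/(-123)) = 2828 - (2189 - (-559)*(-1)/123) = 2828 - (2189 - 1*559/123) = 2828 - (2189 - 559/123) = 2828 - 1*268688/123 = 2828 - 268688/123 = 79156/123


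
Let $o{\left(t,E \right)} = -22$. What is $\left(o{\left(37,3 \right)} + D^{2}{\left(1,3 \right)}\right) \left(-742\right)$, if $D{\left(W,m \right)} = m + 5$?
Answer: $-31164$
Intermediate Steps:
$D{\left(W,m \right)} = 5 + m$
$\left(o{\left(37,3 \right)} + D^{2}{\left(1,3 \right)}\right) \left(-742\right) = \left(-22 + \left(5 + 3\right)^{2}\right) \left(-742\right) = \left(-22 + 8^{2}\right) \left(-742\right) = \left(-22 + 64\right) \left(-742\right) = 42 \left(-742\right) = -31164$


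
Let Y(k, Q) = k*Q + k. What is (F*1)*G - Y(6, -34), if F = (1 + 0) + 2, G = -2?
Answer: 192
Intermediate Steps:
Y(k, Q) = k + Q*k (Y(k, Q) = Q*k + k = k + Q*k)
F = 3 (F = 1 + 2 = 3)
(F*1)*G - Y(6, -34) = (3*1)*(-2) - 6*(1 - 34) = 3*(-2) - 6*(-33) = -6 - 1*(-198) = -6 + 198 = 192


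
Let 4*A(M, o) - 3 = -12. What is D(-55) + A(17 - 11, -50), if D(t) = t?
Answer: -229/4 ≈ -57.250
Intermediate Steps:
A(M, o) = -9/4 (A(M, o) = ¾ + (¼)*(-12) = ¾ - 3 = -9/4)
D(-55) + A(17 - 11, -50) = -55 - 9/4 = -229/4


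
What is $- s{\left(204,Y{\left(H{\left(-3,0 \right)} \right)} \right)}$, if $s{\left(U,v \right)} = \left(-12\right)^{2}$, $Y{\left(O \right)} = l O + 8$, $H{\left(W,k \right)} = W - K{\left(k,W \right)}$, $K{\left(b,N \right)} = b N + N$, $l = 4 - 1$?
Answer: $-144$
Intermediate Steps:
$l = 3$
$K{\left(b,N \right)} = N + N b$ ($K{\left(b,N \right)} = N b + N = N + N b$)
$H{\left(W,k \right)} = W - W \left(1 + k\right)$
$Y{\left(O \right)} = 8 + 3 O$ ($Y{\left(O \right)} = 3 O + 8 = 8 + 3 O$)
$s{\left(U,v \right)} = 144$
$- s{\left(204,Y{\left(H{\left(-3,0 \right)} \right)} \right)} = \left(-1\right) 144 = -144$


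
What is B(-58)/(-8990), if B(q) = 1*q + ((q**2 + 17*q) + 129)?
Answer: -79/290 ≈ -0.27241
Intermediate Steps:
B(q) = 129 + q**2 + 18*q (B(q) = q + (129 + q**2 + 17*q) = 129 + q**2 + 18*q)
B(-58)/(-8990) = (129 + (-58)**2 + 18*(-58))/(-8990) = (129 + 3364 - 1044)*(-1/8990) = 2449*(-1/8990) = -79/290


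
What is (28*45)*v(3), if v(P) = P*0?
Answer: 0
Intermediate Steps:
v(P) = 0
(28*45)*v(3) = (28*45)*0 = 1260*0 = 0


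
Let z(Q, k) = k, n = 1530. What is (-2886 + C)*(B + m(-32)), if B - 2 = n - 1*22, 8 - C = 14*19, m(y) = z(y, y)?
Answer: -4646832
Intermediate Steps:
m(y) = y
C = -258 (C = 8 - 14*19 = 8 - 1*266 = 8 - 266 = -258)
B = 1510 (B = 2 + (1530 - 1*22) = 2 + (1530 - 22) = 2 + 1508 = 1510)
(-2886 + C)*(B + m(-32)) = (-2886 - 258)*(1510 - 32) = -3144*1478 = -4646832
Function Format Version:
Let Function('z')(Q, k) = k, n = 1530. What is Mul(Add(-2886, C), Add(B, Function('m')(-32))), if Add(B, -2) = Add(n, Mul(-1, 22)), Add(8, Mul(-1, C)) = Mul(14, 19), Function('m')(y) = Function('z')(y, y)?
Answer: -4646832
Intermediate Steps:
Function('m')(y) = y
C = -258 (C = Add(8, Mul(-1, Mul(14, 19))) = Add(8, Mul(-1, 266)) = Add(8, -266) = -258)
B = 1510 (B = Add(2, Add(1530, Mul(-1, 22))) = Add(2, Add(1530, -22)) = Add(2, 1508) = 1510)
Mul(Add(-2886, C), Add(B, Function('m')(-32))) = Mul(Add(-2886, -258), Add(1510, -32)) = Mul(-3144, 1478) = -4646832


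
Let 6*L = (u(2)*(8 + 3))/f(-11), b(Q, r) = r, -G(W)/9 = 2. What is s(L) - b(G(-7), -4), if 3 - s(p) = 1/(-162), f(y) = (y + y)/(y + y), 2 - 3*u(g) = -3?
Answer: 1135/162 ≈ 7.0062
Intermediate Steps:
u(g) = 5/3 (u(g) = ⅔ - ⅓*(-3) = ⅔ + 1 = 5/3)
f(y) = 1 (f(y) = (2*y)/((2*y)) = (2*y)*(1/(2*y)) = 1)
G(W) = -18 (G(W) = -9*2 = -18)
L = 55/18 (L = ((5*(8 + 3)/3)/1)/6 = (((5/3)*11)*1)/6 = ((55/3)*1)/6 = (⅙)*(55/3) = 55/18 ≈ 3.0556)
s(p) = 487/162 (s(p) = 3 - 1/(-162) = 3 - 1*(-1/162) = 3 + 1/162 = 487/162)
s(L) - b(G(-7), -4) = 487/162 - 1*(-4) = 487/162 + 4 = 1135/162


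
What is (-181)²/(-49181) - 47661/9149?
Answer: -2643746030/449956969 ≈ -5.8755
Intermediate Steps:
(-181)²/(-49181) - 47661/9149 = 32761*(-1/49181) - 47661*1/9149 = -32761/49181 - 47661/9149 = -2643746030/449956969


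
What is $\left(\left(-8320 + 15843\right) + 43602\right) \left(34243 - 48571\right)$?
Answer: $-732519000$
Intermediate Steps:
$\left(\left(-8320 + 15843\right) + 43602\right) \left(34243 - 48571\right) = \left(7523 + 43602\right) \left(-14328\right) = 51125 \left(-14328\right) = -732519000$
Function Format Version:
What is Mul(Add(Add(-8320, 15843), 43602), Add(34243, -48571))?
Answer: -732519000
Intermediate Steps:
Mul(Add(Add(-8320, 15843), 43602), Add(34243, -48571)) = Mul(Add(7523, 43602), -14328) = Mul(51125, -14328) = -732519000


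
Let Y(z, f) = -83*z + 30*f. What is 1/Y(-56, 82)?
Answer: 1/7108 ≈ 0.00014069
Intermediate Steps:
1/Y(-56, 82) = 1/(-83*(-56) + 30*82) = 1/(4648 + 2460) = 1/7108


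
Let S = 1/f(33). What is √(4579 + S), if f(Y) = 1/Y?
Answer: 2*√1153 ≈ 67.912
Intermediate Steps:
S = 33 (S = 1/(1/33) = 33)
√(4579 + S) = √(4579 + 33) = √4612 = 2*√1153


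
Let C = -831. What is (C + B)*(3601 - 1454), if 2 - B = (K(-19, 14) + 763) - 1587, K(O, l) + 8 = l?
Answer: -23617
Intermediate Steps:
K(O, l) = -8 + l
B = 820 (B = 2 - (((-8 + 14) + 763) - 1587) = 2 - ((6 + 763) - 1587) = 2 - (769 - 1587) = 2 - 1*(-818) = 2 + 818 = 820)
(C + B)*(3601 - 1454) = (-831 + 820)*(3601 - 1454) = -11*2147 = -23617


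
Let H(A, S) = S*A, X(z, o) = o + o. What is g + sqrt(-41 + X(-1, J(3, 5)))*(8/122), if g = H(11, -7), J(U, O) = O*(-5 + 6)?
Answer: -77 + 4*I*sqrt(31)/61 ≈ -77.0 + 0.3651*I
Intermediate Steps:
J(U, O) = O (J(U, O) = O*1 = O)
X(z, o) = 2*o
H(A, S) = A*S
g = -77 (g = 11*(-7) = -77)
g + sqrt(-41 + X(-1, J(3, 5)))*(8/122) = -77 + sqrt(-41 + 2*5)*(8/122) = -77 + sqrt(-41 + 10)*(8*(1/122)) = -77 + sqrt(-31)*(4/61) = -77 + (I*sqrt(31))*(4/61) = -77 + 4*I*sqrt(31)/61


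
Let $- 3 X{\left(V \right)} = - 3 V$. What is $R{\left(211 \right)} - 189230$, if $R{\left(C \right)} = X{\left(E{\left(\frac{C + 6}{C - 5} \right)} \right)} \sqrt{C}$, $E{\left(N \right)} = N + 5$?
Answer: $-189230 + \frac{1247 \sqrt{211}}{206} \approx -1.8914 \cdot 10^{5}$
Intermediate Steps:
$E{\left(N \right)} = 5 + N$
$X{\left(V \right)} = V$ ($X{\left(V \right)} = - \frac{\left(-3\right) V}{3} = V$)
$R{\left(C \right)} = \sqrt{C} \left(5 + \frac{6 + C}{-5 + C}\right)$ ($R{\left(C \right)} = \left(5 + \frac{C + 6}{C - 5}\right) \sqrt{C} = \left(5 + \frac{6 + C}{-5 + C}\right) \sqrt{C} = \sqrt{C} \left(5 + \frac{6 + C}{-5 + C}\right)$)
$R{\left(211 \right)} - 189230 = \frac{\sqrt{211} \left(-19 + 6 \cdot 211\right)}{-5 + 211} - 189230 = \frac{\sqrt{211} \left(-19 + 1266\right)}{206} - 189230 = \sqrt{211} \cdot \frac{1}{206} \cdot 1247 - 189230 = \frac{1247 \sqrt{211}}{206} - 189230 = -189230 + \frac{1247 \sqrt{211}}{206}$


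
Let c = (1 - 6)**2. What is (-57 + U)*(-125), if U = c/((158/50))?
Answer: 484750/79 ≈ 6136.1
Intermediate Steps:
c = 25 (c = (-5)**2 = 25)
U = 625/79 (U = 25/((158/50)) = 25/((158*(1/50))) = 25/(79/25) = 25*(25/79) = 625/79 ≈ 7.9114)
(-57 + U)*(-125) = (-57 + 625/79)*(-125) = -3878/79*(-125) = 484750/79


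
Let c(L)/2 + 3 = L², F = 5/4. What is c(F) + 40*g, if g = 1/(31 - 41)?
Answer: -55/8 ≈ -6.8750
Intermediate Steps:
g = -⅒ (g = 1/(-10) = -⅒ ≈ -0.10000)
F = 5/4 (F = 5*(¼) = 5/4 ≈ 1.2500)
c(L) = -6 + 2*L²
c(F) + 40*g = (-6 + 2*(5/4)²) + 40*(-⅒) = (-6 + 2*(25/16)) - 4 = (-6 + 25/8) - 4 = -23/8 - 4 = -55/8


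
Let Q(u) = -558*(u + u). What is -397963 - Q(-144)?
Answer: -558667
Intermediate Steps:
Q(u) = -1116*u
-397963 - Q(-144) = -397963 - (-1116)*(-144) = -397963 - 1*160704 = -397963 - 160704 = -558667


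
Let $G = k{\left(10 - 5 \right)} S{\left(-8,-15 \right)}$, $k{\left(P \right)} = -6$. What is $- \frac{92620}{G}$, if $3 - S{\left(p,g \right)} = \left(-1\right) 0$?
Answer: $\frac{46310}{9} \approx 5145.6$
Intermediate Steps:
$S{\left(p,g \right)} = 3$ ($S{\left(p,g \right)} = 3 - \left(-1\right) 0 = 3 - 0 = 3 + 0 = 3$)
$G = -18$ ($G = \left(-6\right) 3 = -18$)
$- \frac{92620}{G} = - \frac{92620}{-18} = \left(-92620\right) \left(- \frac{1}{18}\right) = \frac{46310}{9}$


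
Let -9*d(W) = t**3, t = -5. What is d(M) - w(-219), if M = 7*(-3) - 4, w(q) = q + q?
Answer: 4067/9 ≈ 451.89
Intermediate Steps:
w(q) = 2*q
M = -25 (M = -21 - 4 = -25)
d(W) = 125/9 (d(W) = -1/9*(-5)**3 = -1/9*(-125) = 125/9)
d(M) - w(-219) = 125/9 - 2*(-219) = 125/9 - 1*(-438) = 125/9 + 438 = 4067/9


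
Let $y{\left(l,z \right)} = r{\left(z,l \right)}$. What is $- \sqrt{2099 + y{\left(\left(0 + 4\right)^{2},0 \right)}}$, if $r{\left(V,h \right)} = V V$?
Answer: $- \sqrt{2099} \approx -45.815$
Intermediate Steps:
$r{\left(V,h \right)} = V^{2}$
$y{\left(l,z \right)} = z^{2}$
$- \sqrt{2099 + y{\left(\left(0 + 4\right)^{2},0 \right)}} = - \sqrt{2099 + 0^{2}} = - \sqrt{2099 + 0} = - \sqrt{2099}$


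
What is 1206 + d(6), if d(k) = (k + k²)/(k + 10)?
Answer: 9669/8 ≈ 1208.6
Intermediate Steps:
d(k) = (k + k²)/(10 + k)
1206 + d(6) = 1206 + 6*(1 + 6)/(10 + 6) = 1206 + 6*7/16 = 1206 + 6*(1/16)*7 = 1206 + 21/8 = 9669/8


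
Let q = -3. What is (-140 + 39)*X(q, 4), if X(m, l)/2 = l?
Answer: -808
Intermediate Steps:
X(m, l) = 2*l
(-140 + 39)*X(q, 4) = (-140 + 39)*(2*4) = -101*8 = -808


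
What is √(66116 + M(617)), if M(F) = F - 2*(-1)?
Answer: 3*√7415 ≈ 258.33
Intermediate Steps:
M(F) = 2 + F (M(F) = F + 2 = 2 + F)
√(66116 + M(617)) = √(66116 + (2 + 617)) = √(66116 + 619) = √66735 = 3*√7415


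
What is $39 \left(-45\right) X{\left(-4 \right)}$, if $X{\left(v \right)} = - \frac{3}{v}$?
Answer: $- \frac{5265}{4} \approx -1316.3$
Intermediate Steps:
$39 \left(-45\right) X{\left(-4 \right)} = 39 \left(-45\right) \left(- \frac{3}{-4}\right) = - 1755 \left(\left(-3\right) \left(- \frac{1}{4}\right)\right) = \left(-1755\right) \frac{3}{4} = - \frac{5265}{4}$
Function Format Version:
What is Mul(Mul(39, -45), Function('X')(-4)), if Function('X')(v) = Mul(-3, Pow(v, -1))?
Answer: Rational(-5265, 4) ≈ -1316.3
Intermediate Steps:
Mul(Mul(39, -45), Function('X')(-4)) = Mul(Mul(39, -45), Mul(-3, Pow(-4, -1))) = Mul(-1755, Mul(-3, Rational(-1, 4))) = Mul(-1755, Rational(3, 4)) = Rational(-5265, 4)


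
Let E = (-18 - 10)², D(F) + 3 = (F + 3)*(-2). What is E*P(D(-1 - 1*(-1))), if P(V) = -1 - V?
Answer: 6272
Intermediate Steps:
D(F) = -9 - 2*F (D(F) = -3 + (F + 3)*(-2) = -3 + (3 + F)*(-2) = -3 + (-6 - 2*F) = -9 - 2*F)
E = 784 (E = (-28)² = 784)
E*P(D(-1 - 1*(-1))) = 784*(-1 - (-9 - 2*(-1 - 1*(-1)))) = 784*(-1 - (-9 - 2*(-1 + 1))) = 784*(-1 - (-9 - 2*0)) = 784*(-1 - (-9 + 0)) = 784*(-1 - 1*(-9)) = 784*(-1 + 9) = 784*8 = 6272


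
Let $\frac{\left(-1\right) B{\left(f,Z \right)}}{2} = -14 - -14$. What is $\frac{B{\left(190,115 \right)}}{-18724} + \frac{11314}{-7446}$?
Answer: $- \frac{5657}{3723} \approx -1.5195$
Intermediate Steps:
$B{\left(f,Z \right)} = 0$ ($B{\left(f,Z \right)} = - 2 \left(-14 - -14\right) = - 2 \left(-14 + 14\right) = \left(-2\right) 0 = 0$)
$\frac{B{\left(190,115 \right)}}{-18724} + \frac{11314}{-7446} = \frac{0}{-18724} + \frac{11314}{-7446} = 0 \left(- \frac{1}{18724}\right) + 11314 \left(- \frac{1}{7446}\right) = 0 - \frac{5657}{3723} = - \frac{5657}{3723}$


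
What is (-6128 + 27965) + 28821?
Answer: 50658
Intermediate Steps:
(-6128 + 27965) + 28821 = 21837 + 28821 = 50658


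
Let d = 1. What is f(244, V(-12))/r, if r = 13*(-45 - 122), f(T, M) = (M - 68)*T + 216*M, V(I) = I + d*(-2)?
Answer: 23032/2171 ≈ 10.609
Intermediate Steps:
V(I) = -2 + I (V(I) = I + 1*(-2) = I - 2 = -2 + I)
f(T, M) = 216*M + T*(-68 + M) (f(T, M) = (-68 + M)*T + 216*M = T*(-68 + M) + 216*M = 216*M + T*(-68 + M))
r = -2171 (r = 13*(-167) = -2171)
f(244, V(-12))/r = (-68*244 + 216*(-2 - 12) + (-2 - 12)*244)/(-2171) = (-16592 + 216*(-14) - 14*244)*(-1/2171) = (-16592 - 3024 - 3416)*(-1/2171) = -23032*(-1/2171) = 23032/2171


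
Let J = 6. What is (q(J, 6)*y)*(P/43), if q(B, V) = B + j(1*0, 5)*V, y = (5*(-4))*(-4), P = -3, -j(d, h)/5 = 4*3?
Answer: 84960/43 ≈ 1975.8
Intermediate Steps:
j(d, h) = -60 (j(d, h) = -20*3 = -5*12 = -60)
y = 80 (y = -20*(-4) = 80)
q(B, V) = B - 60*V
(q(J, 6)*y)*(P/43) = ((6 - 60*6)*80)*(-3/43) = ((6 - 360)*80)*(-3*1/43) = -354*80*(-3/43) = -28320*(-3/43) = 84960/43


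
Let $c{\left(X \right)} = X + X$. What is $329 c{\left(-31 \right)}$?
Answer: $-20398$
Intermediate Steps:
$c{\left(X \right)} = 2 X$
$329 c{\left(-31 \right)} = 329 \cdot 2 \left(-31\right) = 329 \left(-62\right) = -20398$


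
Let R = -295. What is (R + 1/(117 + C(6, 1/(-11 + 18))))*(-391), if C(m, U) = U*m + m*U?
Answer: 95848958/831 ≈ 1.1534e+5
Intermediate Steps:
C(m, U) = 2*U*m (C(m, U) = U*m + U*m = 2*U*m)
(R + 1/(117 + C(6, 1/(-11 + 18))))*(-391) = (-295 + 1/(117 + 2*6/(-11 + 18)))*(-391) = (-295 + 1/(117 + 2*6/7))*(-391) = (-295 + 1/(117 + 2*(⅐)*6))*(-391) = (-295 + 1/(117 + 12/7))*(-391) = (-295 + 1/(831/7))*(-391) = (-295 + 7/831)*(-391) = -245138/831*(-391) = 95848958/831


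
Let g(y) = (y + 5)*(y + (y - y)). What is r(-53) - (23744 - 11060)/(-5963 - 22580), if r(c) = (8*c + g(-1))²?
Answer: 5228633596/28543 ≈ 1.8318e+5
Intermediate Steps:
g(y) = y*(5 + y) (g(y) = (5 + y)*(y + 0) = (5 + y)*y = y*(5 + y))
r(c) = (-4 + 8*c)² (r(c) = (8*c - (5 - 1))² = (8*c - 1*4)² = (8*c - 4)² = (-4 + 8*c)²)
r(-53) - (23744 - 11060)/(-5963 - 22580) = 16*(-1 + 2*(-53))² - (23744 - 11060)/(-5963 - 22580) = 16*(-1 - 106)² - 12684/(-28543) = 16*(-107)² - 12684*(-1)/28543 = 16*11449 - 1*(-12684/28543) = 183184 + 12684/28543 = 5228633596/28543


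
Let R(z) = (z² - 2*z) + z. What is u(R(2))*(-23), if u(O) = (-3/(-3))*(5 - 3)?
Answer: -46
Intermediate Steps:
R(z) = z² - z
u(O) = 2 (u(O) = -3*(-⅓)*2 = 1*2 = 2)
u(R(2))*(-23) = 2*(-23) = -46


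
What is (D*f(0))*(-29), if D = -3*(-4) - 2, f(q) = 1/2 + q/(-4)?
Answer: -145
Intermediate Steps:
f(q) = 1/2 - q/4 (f(q) = 1*(1/2) + q*(-1/4) = 1/2 - q/4)
D = 10 (D = 12 - 2 = 10)
(D*f(0))*(-29) = (10*(1/2 - 1/4*0))*(-29) = (10*(1/2 + 0))*(-29) = (10*(1/2))*(-29) = 5*(-29) = -145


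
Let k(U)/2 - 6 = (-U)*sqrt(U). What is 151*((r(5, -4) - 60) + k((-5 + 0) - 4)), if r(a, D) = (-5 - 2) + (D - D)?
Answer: -8305 + 8154*I ≈ -8305.0 + 8154.0*I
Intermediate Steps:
r(a, D) = -7 (r(a, D) = -7 + 0 = -7)
k(U) = 12 - 2*U**(3/2) (k(U) = 12 + 2*((-U)*sqrt(U)) = 12 + 2*(-U**(3/2)) = 12 - 2*U**(3/2))
151*((r(5, -4) - 60) + k((-5 + 0) - 4)) = 151*((-7 - 60) + (12 - 2*((-5 + 0) - 4)**(3/2))) = 151*(-67 + (12 - 2*(-5 - 4)**(3/2))) = 151*(-67 + (12 - (-54)*I)) = 151*(-67 + (12 + 54*I)) = 151*(-55 + 54*I) = -8305 + 8154*I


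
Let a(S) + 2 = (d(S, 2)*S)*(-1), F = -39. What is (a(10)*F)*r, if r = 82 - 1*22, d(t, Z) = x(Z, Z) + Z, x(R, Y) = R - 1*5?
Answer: -18720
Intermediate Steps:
x(R, Y) = -5 + R (x(R, Y) = R - 5 = -5 + R)
d(t, Z) = -5 + 2*Z (d(t, Z) = (-5 + Z) + Z = -5 + 2*Z)
r = 60 (r = 82 - 22 = 60)
a(S) = -2 + S (a(S) = -2 + ((-5 + 2*2)*S)*(-1) = -2 + ((-5 + 4)*S)*(-1) = -2 - S*(-1) = -2 + S)
(a(10)*F)*r = ((-2 + 10)*(-39))*60 = (8*(-39))*60 = -312*60 = -18720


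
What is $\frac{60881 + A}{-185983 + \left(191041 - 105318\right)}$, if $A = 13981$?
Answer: $- \frac{4159}{5570} \approx -0.74668$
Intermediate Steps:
$\frac{60881 + A}{-185983 + \left(191041 - 105318\right)} = \frac{60881 + 13981}{-185983 + \left(191041 - 105318\right)} = \frac{74862}{-185983 + 85723} = \frac{74862}{-100260} = 74862 \left(- \frac{1}{100260}\right) = - \frac{4159}{5570}$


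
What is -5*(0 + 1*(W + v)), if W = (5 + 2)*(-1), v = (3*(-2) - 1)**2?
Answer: -210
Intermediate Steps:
v = 49 (v = (-6 - 1)**2 = (-7)**2 = 49)
W = -7 (W = 7*(-1) = -7)
-5*(0 + 1*(W + v)) = -5*(0 + 1*(-7 + 49)) = -5*(0 + 1*42) = -5*(0 + 42) = -5*42 = -210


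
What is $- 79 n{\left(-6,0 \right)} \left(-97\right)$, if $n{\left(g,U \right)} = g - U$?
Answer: $-45978$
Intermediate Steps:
$- 79 n{\left(-6,0 \right)} \left(-97\right) = - 79 \left(-6 - 0\right) \left(-97\right) = - 79 \left(-6 + 0\right) \left(-97\right) = \left(-79\right) \left(-6\right) \left(-97\right) = 474 \left(-97\right) = -45978$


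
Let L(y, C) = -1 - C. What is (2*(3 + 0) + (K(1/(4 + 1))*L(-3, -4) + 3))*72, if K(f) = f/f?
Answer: 864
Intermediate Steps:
K(f) = 1
(2*(3 + 0) + (K(1/(4 + 1))*L(-3, -4) + 3))*72 = (2*(3 + 0) + (1*(-1 - 1*(-4)) + 3))*72 = (2*3 + (1*(-1 + 4) + 3))*72 = (6 + (1*3 + 3))*72 = (6 + (3 + 3))*72 = (6 + 6)*72 = 12*72 = 864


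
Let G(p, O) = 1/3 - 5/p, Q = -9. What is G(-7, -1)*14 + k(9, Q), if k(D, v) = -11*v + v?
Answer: 314/3 ≈ 104.67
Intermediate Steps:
k(D, v) = -10*v
G(p, O) = ⅓ - 5/p (G(p, O) = 1*(⅓) - 5/p = ⅓ - 5/p)
G(-7, -1)*14 + k(9, Q) = ((⅓)*(-15 - 7)/(-7))*14 - 10*(-9) = ((⅓)*(-⅐)*(-22))*14 + 90 = (22/21)*14 + 90 = 44/3 + 90 = 314/3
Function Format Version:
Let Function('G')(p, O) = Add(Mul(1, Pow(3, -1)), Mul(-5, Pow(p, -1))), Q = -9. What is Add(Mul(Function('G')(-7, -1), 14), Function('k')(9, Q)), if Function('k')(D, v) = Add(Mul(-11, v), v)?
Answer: Rational(314, 3) ≈ 104.67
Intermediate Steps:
Function('k')(D, v) = Mul(-10, v)
Function('G')(p, O) = Add(Rational(1, 3), Mul(-5, Pow(p, -1))) (Function('G')(p, O) = Add(Mul(1, Rational(1, 3)), Mul(-5, Pow(p, -1))) = Add(Rational(1, 3), Mul(-5, Pow(p, -1))))
Add(Mul(Function('G')(-7, -1), 14), Function('k')(9, Q)) = Add(Mul(Mul(Rational(1, 3), Pow(-7, -1), Add(-15, -7)), 14), Mul(-10, -9)) = Add(Mul(Mul(Rational(1, 3), Rational(-1, 7), -22), 14), 90) = Add(Mul(Rational(22, 21), 14), 90) = Add(Rational(44, 3), 90) = Rational(314, 3)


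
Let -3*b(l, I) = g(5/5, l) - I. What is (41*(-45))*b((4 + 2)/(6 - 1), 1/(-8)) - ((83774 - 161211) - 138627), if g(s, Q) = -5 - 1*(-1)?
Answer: 1709447/8 ≈ 2.1368e+5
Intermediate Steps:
g(s, Q) = -4 (g(s, Q) = -5 + 1 = -4)
b(l, I) = 4/3 + I/3 (b(l, I) = -(-4 - I)/3 = 4/3 + I/3)
(41*(-45))*b((4 + 2)/(6 - 1), 1/(-8)) - ((83774 - 161211) - 138627) = (41*(-45))*(4/3 + (1/(-8))/3) - ((83774 - 161211) - 138627) = -1845*(4/3 + (1*(-⅛))/3) - (-77437 - 138627) = -1845*(4/3 + (⅓)*(-⅛)) - 1*(-216064) = -1845*(4/3 - 1/24) + 216064 = -1845*31/24 + 216064 = -19065/8 + 216064 = 1709447/8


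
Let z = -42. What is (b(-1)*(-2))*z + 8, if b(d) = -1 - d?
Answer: 8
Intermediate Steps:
(b(-1)*(-2))*z + 8 = ((-1 - 1*(-1))*(-2))*(-42) + 8 = ((-1 + 1)*(-2))*(-42) + 8 = (0*(-2))*(-42) + 8 = 0*(-42) + 8 = 0 + 8 = 8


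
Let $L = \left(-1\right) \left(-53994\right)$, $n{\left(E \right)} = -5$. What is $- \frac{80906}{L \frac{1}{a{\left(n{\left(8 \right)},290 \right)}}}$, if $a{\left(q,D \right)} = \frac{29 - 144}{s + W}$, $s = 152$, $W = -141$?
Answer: $\frac{4652095}{296967} \approx 15.665$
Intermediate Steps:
$a{\left(q,D \right)} = - \frac{115}{11}$ ($a{\left(q,D \right)} = \frac{29 - 144}{152 - 141} = - \frac{115}{11}$)
$L = 53994$
$- \frac{80906}{L \frac{1}{a{\left(n{\left(8 \right)},290 \right)}}} = - \frac{80906}{53994 \frac{1}{- \frac{115}{11}}} = - \frac{80906}{53994 \left(- \frac{11}{115}\right)} = - \frac{80906}{- \frac{593934}{115}} = \left(-80906\right) \left(- \frac{115}{593934}\right) = \frac{4652095}{296967}$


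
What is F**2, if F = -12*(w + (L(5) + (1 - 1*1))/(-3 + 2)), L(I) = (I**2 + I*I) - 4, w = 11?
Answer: 176400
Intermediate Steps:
L(I) = -4 + 2*I**2 (L(I) = (I**2 + I**2) - 4 = 2*I**2 - 4 = -4 + 2*I**2)
F = 420 (F = -12*(11 + ((-4 + 2*5**2) + (1 - 1*1))/(-3 + 2)) = -12*(11 + ((-4 + 2*25) + (1 - 1))/(-1)) = -12*(11 + ((-4 + 50) + 0)*(-1)) = -12*(11 + (46 + 0)*(-1)) = -12*(11 + 46*(-1)) = -12*(11 - 46) = -12*(-35) = 420)
F**2 = 420**2 = 176400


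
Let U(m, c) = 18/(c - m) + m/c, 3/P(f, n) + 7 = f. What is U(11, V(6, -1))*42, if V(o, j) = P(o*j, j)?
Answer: -151060/73 ≈ -2069.3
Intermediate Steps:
P(f, n) = 3/(-7 + f)
V(o, j) = 3/(-7 + j*o) (V(o, j) = 3/(-7 + o*j) = 3/(-7 + j*o))
U(11, V(6, -1))*42 = ((-1*11**2 + 18*(3/(-7 - 1*6)) + (3/(-7 - 1*6))*11)/(((3/(-7 - 1*6)))*(3/(-7 - 1*6) - 1*11)))*42 = ((-1*121 + 18*(3/(-7 - 6)) + (3/(-7 - 6))*11)/(((3/(-7 - 6)))*(3/(-7 - 6) - 11)))*42 = ((-121 + 18*(3/(-13)) + (3/(-13))*11)/(((3/(-13)))*(3/(-13) - 11)))*42 = ((-121 + 18*(3*(-1/13)) + (3*(-1/13))*11)/(((3*(-1/13)))*(3*(-1/13) - 11)))*42 = ((-121 + 18*(-3/13) - 3/13*11)/((-3/13)*(-3/13 - 11)))*42 = -13*(-121 - 54/13 - 33/13)/(3*(-146/13))*42 = -13/3*(-13/146)*(-1660/13)*42 = -10790/219*42 = -151060/73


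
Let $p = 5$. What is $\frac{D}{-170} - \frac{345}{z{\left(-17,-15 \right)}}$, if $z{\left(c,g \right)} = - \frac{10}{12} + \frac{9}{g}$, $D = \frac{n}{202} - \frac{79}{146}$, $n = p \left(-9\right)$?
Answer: $\frac{6486517838}{26948315} \approx 240.7$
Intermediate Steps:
$n = -45$ ($n = 5 \left(-9\right) = -45$)
$D = - \frac{5632}{7373}$ ($D = - \frac{45}{202} - \frac{79}{146} = - \frac{5632}{7373} \approx -0.76387$)
$z{\left(c,g \right)} = - \frac{5}{6} + \frac{9}{g}$ ($z{\left(c,g \right)} = \left(-10\right) \frac{1}{12} + \frac{9}{g} = - \frac{5}{6} + \frac{9}{g}$)
$\frac{D}{-170} - \frac{345}{z{\left(-17,-15 \right)}} = - \frac{5632}{7373 \left(-170\right)} - \frac{345}{- \frac{5}{6} + \frac{9}{-15}} = \left(- \frac{5632}{7373}\right) \left(- \frac{1}{170}\right) - \frac{345}{- \frac{5}{6} + 9 \left(- \frac{1}{15}\right)} = \frac{2816}{626705} - \frac{345}{- \frac{5}{6} - \frac{3}{5}} = \frac{2816}{626705} - \frac{345}{- \frac{43}{30}} = \frac{2816}{626705} - - \frac{10350}{43} = \frac{2816}{626705} + \frac{10350}{43} = \frac{6486517838}{26948315}$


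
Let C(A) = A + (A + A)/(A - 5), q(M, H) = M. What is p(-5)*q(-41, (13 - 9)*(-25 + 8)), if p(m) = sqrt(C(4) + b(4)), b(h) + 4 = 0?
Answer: -82*I*sqrt(2) ≈ -115.97*I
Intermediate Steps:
b(h) = -4 (b(h) = -4 + 0 = -4)
C(A) = A + 2*A/(-5 + A) (C(A) = A + (2*A)/(-5 + A) = A + 2*A/(-5 + A))
p(m) = 2*I*sqrt(2) (p(m) = sqrt(4*(-3 + 4)/(-5 + 4) - 4) = sqrt(4*1/(-1) - 4) = sqrt(4*(-1)*1 - 4) = sqrt(-4 - 4) = sqrt(-8) = 2*I*sqrt(2))
p(-5)*q(-41, (13 - 9)*(-25 + 8)) = (2*I*sqrt(2))*(-41) = -82*I*sqrt(2)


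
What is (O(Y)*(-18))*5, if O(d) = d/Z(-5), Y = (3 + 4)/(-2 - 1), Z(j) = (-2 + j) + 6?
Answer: -210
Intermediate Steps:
Z(j) = 4 + j
Y = -7/3 (Y = 7/(-3) = 7*(-⅓) = -7/3 ≈ -2.3333)
O(d) = -d (O(d) = d/(4 - 5) = d/(-1) = d*(-1) = -d)
(O(Y)*(-18))*5 = (-1*(-7/3)*(-18))*5 = ((7/3)*(-18))*5 = -42*5 = -210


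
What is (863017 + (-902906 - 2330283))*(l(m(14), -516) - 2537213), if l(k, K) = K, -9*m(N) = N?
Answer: 6014854219388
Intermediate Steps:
m(N) = -N/9
(863017 + (-902906 - 2330283))*(l(m(14), -516) - 2537213) = (863017 + (-902906 - 2330283))*(-516 - 2537213) = (863017 - 3233189)*(-2537729) = -2370172*(-2537729) = 6014854219388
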